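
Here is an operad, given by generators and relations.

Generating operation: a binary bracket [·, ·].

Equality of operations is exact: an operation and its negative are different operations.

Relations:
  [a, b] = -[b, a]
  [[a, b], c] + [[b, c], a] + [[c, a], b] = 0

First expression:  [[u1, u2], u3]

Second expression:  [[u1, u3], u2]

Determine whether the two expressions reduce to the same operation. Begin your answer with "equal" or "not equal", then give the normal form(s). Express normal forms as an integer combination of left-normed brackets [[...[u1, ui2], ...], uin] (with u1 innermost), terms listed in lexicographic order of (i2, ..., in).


not equal — first [[u1, u2], u3], second [[u1, u3], u2]


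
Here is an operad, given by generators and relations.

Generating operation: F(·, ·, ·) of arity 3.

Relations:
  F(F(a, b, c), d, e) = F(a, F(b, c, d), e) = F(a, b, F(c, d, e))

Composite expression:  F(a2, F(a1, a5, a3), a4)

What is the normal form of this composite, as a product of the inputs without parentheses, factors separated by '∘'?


Key point: F is associative — brackets drop, the a-order remains.
F(a1, a5, a3) collapses to a1 ∘ a5 ∘ a3
F(a2, F(a1, a5, a3), a4) collapses to a2 ∘ a1 ∘ a5 ∘ a3 ∘ a4

a2 ∘ a1 ∘ a5 ∘ a3 ∘ a4


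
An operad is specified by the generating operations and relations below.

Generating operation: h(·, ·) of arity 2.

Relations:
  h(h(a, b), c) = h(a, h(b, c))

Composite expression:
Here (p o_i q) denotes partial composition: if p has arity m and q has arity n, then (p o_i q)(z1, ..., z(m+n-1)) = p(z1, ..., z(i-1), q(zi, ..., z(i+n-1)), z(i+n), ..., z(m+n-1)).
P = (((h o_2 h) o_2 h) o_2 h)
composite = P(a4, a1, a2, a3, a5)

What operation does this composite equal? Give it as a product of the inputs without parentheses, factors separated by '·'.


Under associativity of h, the answer is the a's in reading order.
h(a1, a2) reduces to a1 · a2
h(h(a1, a2), a3) reduces to a1 · a2 · a3
h(h(h(a1, a2), a3), a5) reduces to a1 · a2 · a3 · a5
h(a4, h(h(h(a1, a2), a3), a5)) reduces to a4 · a1 · a2 · a3 · a5

a4 · a1 · a2 · a3 · a5


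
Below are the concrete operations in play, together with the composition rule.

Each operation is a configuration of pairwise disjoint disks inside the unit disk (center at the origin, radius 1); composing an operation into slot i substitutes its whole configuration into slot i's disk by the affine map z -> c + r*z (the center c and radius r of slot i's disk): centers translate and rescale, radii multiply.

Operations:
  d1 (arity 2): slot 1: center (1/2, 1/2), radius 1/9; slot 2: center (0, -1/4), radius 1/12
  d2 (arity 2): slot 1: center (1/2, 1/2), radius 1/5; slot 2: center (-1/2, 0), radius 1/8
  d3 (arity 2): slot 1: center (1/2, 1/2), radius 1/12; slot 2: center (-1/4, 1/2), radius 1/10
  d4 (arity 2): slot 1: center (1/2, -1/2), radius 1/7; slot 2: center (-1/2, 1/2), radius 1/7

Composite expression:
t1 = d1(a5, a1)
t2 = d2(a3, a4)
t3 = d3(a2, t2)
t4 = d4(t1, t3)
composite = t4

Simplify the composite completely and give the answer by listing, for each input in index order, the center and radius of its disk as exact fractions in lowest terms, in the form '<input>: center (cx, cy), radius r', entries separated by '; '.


Affine substitution under d4: radii multiply and a-centers shift.
input a5: applying the 2 nested substitutions gives center (4/7, -3/7), radius 1/63
input a1: applying the 2 nested substitutions gives center (1/2, -15/28), radius 1/84
input a2: applying the 2 nested substitutions gives center (-3/7, 4/7), radius 1/84
input a3: applying the 3 nested substitutions gives center (-37/70, 81/140), radius 1/350
input a4: applying the 3 nested substitutions gives center (-19/35, 4/7), radius 1/560

a1: center (1/2, -15/28), radius 1/84; a2: center (-3/7, 4/7), radius 1/84; a3: center (-37/70, 81/140), radius 1/350; a4: center (-19/35, 4/7), radius 1/560; a5: center (4/7, -3/7), radius 1/63


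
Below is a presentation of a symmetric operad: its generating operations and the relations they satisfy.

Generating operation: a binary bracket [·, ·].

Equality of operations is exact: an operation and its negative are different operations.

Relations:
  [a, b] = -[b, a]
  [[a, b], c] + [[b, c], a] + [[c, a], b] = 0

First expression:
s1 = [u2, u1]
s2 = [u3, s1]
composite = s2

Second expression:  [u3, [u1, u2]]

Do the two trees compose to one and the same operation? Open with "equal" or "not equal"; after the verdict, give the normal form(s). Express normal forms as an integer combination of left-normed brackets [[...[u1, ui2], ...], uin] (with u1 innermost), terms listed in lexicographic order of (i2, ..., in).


not equal: they reduce to [[u1, u2], u3] and -[[u1, u2], u3]

In normal form, the first expression is [[u1, u2], u3]
In normal form, the second expression is -[[u1, u2], u3]
The forms do not match — not equal.


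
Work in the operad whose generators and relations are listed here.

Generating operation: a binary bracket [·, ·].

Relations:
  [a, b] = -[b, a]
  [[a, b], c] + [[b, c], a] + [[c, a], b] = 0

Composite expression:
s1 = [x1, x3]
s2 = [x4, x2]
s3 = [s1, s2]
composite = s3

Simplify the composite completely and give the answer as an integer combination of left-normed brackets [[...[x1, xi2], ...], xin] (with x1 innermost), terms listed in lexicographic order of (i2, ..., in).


-[[[x1, x3], x2], x4] + [[[x1, x3], x4], x2]

A multilinear Lie element is pinned by x1-initial words (x1 innermost).
Composite bracket: [[x1, x3], [x4, x2]]
Each bracket splits as ab - ba, giving 8 signed words (2^3 = 8).
Only words starting with x1 matter:
  x1x3x2x4 appears with sign -1, giving the term -[[[x1, x3], x2], x4]
  x1x3x4x2 appears with sign +1, giving the term +[[[x1, x3], x4], x2]


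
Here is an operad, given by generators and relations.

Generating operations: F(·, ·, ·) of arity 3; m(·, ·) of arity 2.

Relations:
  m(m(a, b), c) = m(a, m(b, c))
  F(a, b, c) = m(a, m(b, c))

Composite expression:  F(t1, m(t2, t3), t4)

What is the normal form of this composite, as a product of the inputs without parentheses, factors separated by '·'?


Under associativity of F, the answer is the t's in reading order.
m(t2, t3) linearizes to t2 · t3
F(t1, m(t2, t3), t4) linearizes to t1 · t2 · t3 · t4

t1 · t2 · t3 · t4


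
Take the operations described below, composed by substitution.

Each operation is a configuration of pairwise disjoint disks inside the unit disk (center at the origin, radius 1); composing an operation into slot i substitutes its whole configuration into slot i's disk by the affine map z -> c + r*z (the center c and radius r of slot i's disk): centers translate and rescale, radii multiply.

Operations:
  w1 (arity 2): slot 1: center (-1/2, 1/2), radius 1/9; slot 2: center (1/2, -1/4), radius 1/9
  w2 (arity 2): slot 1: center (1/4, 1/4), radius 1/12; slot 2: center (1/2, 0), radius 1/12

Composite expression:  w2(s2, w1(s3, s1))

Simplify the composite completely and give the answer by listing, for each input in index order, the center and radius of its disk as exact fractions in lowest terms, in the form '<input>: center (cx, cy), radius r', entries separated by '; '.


Nesting under w2 composes maps z -> c + r*z down each s-path.
tracing s2 down its 1-map path: center (1/4, 1/4), radius 1/12
tracing s3 down its 2-map path: center (11/24, 1/24), radius 1/108
tracing s1 down its 2-map path: center (13/24, -1/48), radius 1/108

s1: center (13/24, -1/48), radius 1/108; s2: center (1/4, 1/4), radius 1/12; s3: center (11/24, 1/24), radius 1/108


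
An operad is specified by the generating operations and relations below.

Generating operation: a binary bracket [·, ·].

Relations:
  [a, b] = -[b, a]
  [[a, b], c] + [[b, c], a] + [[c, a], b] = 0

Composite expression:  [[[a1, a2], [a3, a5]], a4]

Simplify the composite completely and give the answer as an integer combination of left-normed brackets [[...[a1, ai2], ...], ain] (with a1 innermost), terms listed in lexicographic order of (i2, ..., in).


[[[[a1, a2], a3], a5], a4] - [[[[a1, a2], a5], a3], a4]


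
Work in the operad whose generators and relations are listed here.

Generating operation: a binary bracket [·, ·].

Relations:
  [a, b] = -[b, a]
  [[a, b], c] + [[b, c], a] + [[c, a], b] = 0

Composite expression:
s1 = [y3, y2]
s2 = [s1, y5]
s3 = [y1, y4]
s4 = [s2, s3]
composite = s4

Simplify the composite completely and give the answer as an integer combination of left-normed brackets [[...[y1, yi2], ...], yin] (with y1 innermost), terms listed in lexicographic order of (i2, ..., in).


[[[[y1, y4], y2], y3], y5] - [[[[y1, y4], y3], y2], y5] - [[[[y1, y4], y5], y2], y3] + [[[[y1, y4], y5], y3], y2]

In the tensor algebra, words opening y1 carry the y1-anchored form.
Composite bracket: [[[y3, y2], y5], [y1, y4]]
Each bracket splits as ab - ba, giving 16 signed words (2^4 = 16).
Collect the words opening with y1:
  from y1y4y2y3y5, sign +1: term +[[[[y1, y4], y2], y3], y5]
  from y1y4y3y2y5, sign -1: term -[[[[y1, y4], y3], y2], y5]
  from y1y4y5y2y3, sign -1: term -[[[[y1, y4], y5], y2], y3]
  from y1y4y5y3y2, sign +1: term +[[[[y1, y4], y5], y3], y2]


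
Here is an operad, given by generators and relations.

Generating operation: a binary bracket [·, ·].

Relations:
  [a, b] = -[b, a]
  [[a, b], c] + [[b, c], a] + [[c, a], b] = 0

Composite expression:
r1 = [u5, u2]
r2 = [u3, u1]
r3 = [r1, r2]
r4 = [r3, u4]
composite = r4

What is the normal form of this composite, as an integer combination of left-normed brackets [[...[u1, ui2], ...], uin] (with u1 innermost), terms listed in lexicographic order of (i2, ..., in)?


Skip Jacobi rewriting: expand, keep u1-initial words, read off terms.
Composite bracket: [[[u5, u2], [u3, u1]], u4]
Each bracket splits as ab - ba, giving 16 signed words (2^4 = 16).
Coefficients come from the u1-initial words:
  u1u3u2u5u4 (sign -1) contributes -[[[[u1, u3], u2], u5], u4]
  u1u3u5u2u4 (sign +1) contributes +[[[[u1, u3], u5], u2], u4]

-[[[[u1, u3], u2], u5], u4] + [[[[u1, u3], u5], u2], u4]


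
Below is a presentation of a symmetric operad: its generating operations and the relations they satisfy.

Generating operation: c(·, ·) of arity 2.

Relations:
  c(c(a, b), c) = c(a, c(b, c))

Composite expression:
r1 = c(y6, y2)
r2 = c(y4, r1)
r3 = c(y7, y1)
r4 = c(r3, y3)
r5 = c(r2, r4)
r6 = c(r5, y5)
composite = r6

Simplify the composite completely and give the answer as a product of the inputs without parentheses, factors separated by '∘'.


y4 ∘ y6 ∘ y2 ∘ y7 ∘ y1 ∘ y3 ∘ y5

Under associativity of c, the answer is the y's in reading order.
c(y6, y2) unparenthesizes to y6 ∘ y2
c(y4, c(y6, y2)) unparenthesizes to y4 ∘ y6 ∘ y2
c(y7, y1) unparenthesizes to y7 ∘ y1
c(c(y7, y1), y3) unparenthesizes to y7 ∘ y1 ∘ y3
c(c(y4, c(y6, y2)), c(c(y7, y1), y3)) unparenthesizes to y4 ∘ y6 ∘ y2 ∘ y7 ∘ y1 ∘ y3
c(c(c(y4, c(y6, y2)), c(c(y7, y1), y3)), y5) unparenthesizes to y4 ∘ y6 ∘ y2 ∘ y7 ∘ y1 ∘ y3 ∘ y5


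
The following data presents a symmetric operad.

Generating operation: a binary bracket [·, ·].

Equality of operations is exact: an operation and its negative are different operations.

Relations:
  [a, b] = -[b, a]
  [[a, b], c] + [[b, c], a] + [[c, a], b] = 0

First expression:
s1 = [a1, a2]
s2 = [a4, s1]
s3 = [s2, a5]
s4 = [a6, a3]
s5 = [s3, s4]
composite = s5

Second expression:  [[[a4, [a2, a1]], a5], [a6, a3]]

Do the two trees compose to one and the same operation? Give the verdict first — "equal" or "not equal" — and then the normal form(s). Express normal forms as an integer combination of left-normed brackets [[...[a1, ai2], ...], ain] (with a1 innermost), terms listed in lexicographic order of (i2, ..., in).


not equal: they reduce to [[[[[a1, a2], a4], a5], a3], a6] - [[[[[a1, a2], a4], a5], a6], a3] and -[[[[[a1, a2], a4], a5], a3], a6] + [[[[[a1, a2], a4], a5], a6], a3]

The first expression, normalized: [[[[[a1, a2], a4], a5], a3], a6] - [[[[[a1, a2], a4], a5], a6], a3]
The second expression, normalized: -[[[[[a1, a2], a4], a5], a3], a6] + [[[[[a1, a2], a4], a5], a6], a3]
They disagree, so not equal.


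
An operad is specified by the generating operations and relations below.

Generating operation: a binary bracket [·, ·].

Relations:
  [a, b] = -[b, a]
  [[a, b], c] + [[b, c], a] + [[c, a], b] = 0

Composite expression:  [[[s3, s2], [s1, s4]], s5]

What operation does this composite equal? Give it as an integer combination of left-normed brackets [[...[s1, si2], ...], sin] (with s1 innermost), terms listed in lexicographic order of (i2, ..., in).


[[[[s1, s4], s2], s3], s5] - [[[[s1, s4], s3], s2], s5]


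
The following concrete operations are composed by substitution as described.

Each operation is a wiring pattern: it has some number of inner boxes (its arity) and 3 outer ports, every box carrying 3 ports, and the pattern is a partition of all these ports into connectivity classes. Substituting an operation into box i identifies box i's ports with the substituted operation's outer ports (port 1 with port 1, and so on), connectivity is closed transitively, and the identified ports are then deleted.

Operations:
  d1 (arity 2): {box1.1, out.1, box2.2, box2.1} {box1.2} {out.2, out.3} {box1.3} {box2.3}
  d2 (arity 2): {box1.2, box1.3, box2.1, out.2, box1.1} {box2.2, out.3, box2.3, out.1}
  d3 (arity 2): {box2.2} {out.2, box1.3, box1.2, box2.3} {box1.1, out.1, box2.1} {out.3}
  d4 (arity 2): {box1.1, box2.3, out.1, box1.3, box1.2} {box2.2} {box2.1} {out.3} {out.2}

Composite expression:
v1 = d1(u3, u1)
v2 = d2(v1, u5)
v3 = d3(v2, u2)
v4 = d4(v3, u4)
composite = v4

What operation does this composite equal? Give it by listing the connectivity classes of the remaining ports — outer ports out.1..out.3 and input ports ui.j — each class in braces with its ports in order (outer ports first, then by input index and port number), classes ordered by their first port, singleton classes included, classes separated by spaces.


Two ports join when wires chain via d4-identified ports.
through d1, on inputs (u3, u1): {out.1, u1.1, u1.2, u3.1} {out.2, out.3} {u1.3} {u3.2} {u3.3} (out.j = stage outer ports)
through d2, on inputs (u3, u1, u5): {out.1, out.3, u5.2, u5.3} {out.2, u1.1, u1.2, u3.1, u5.1} {u1.3} {u3.2} {u3.3} (out.j = stage outer ports)
through d3, on inputs (u3, u1, u5, u2): {out.1, out.2, u1.1, u1.2, u2.1, u2.3, u3.1, u5.1, u5.2, u5.3} {out.3} {u1.3} {u2.2} {u3.2} {u3.3} (out.j = stage outer ports)
through d4, on inputs (u3, u1, u5, u2, u4): {out.1, u1.1, u1.2, u2.1, u2.3, u3.1, u4.3, u5.1, u5.2, u5.3} {out.2} {out.3} {u1.3} {u2.2} {u3.2} {u3.3} {u4.1} {u4.2} (out.j = stage outer ports)

{out.1, u1.1, u1.2, u2.1, u2.3, u3.1, u4.3, u5.1, u5.2, u5.3} {out.2} {out.3} {u1.3} {u2.2} {u3.2} {u3.3} {u4.1} {u4.2}


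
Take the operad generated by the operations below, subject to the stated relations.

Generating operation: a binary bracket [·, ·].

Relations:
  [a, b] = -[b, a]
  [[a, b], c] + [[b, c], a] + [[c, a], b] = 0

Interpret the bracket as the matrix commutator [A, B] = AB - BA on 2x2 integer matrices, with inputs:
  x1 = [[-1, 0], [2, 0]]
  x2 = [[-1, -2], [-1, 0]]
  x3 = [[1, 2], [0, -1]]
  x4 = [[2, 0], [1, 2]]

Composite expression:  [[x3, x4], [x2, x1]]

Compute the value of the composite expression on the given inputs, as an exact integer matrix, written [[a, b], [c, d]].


[[-4, -8], [4, 4]]

[x3, x4] = [[2, 0], [-2, -2]]
[x2, x1] = [[-4, -2], [3, 4]]
[[x3, x4], [x2, x1]] = [[-4, -8], [4, 4]]


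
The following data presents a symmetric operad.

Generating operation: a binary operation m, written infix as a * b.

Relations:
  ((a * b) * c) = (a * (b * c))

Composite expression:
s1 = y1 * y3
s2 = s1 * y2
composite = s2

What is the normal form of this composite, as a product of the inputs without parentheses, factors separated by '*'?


All parenthesizations of m agree; list the y-inputs left to right.
(y1 * y3) reduces to y1 * y3
((y1 * y3) * y2) reduces to y1 * y3 * y2

y1 * y3 * y2


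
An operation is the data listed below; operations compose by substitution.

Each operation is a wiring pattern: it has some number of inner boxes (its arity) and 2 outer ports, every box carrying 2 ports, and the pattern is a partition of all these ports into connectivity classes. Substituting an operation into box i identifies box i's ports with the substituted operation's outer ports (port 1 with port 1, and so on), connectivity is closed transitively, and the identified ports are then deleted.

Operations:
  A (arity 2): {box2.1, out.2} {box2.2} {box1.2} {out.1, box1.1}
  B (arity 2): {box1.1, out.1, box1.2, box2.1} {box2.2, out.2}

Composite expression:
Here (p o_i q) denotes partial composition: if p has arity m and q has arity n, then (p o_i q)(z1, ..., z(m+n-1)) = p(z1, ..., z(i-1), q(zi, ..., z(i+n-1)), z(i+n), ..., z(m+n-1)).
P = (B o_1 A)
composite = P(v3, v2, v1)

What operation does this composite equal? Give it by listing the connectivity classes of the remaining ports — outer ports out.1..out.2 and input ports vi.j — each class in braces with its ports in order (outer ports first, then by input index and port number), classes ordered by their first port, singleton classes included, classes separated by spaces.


{out.1, v1.1, v2.1, v3.1} {out.2, v1.2} {v2.2} {v3.2}


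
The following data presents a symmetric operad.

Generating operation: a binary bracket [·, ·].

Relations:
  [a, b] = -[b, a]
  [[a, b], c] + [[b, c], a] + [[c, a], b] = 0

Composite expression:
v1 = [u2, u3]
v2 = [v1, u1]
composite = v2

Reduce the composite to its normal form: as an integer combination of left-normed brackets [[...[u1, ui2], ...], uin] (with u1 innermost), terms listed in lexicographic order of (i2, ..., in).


-[[u1, u2], u3] + [[u1, u3], u2]

Left-normed coefficients sit on the u1-initial expansion words.
Composite bracket: [[u2, u3], u1]
The bracket unfolds into 4 signed words via [a, b] = ab - ba (2^2 = 4).
Keep just the words that open with u1:
  from u1u2u3, sign -1: term -[[u1, u2], u3]
  from u1u3u2, sign +1: term +[[u1, u3], u2]


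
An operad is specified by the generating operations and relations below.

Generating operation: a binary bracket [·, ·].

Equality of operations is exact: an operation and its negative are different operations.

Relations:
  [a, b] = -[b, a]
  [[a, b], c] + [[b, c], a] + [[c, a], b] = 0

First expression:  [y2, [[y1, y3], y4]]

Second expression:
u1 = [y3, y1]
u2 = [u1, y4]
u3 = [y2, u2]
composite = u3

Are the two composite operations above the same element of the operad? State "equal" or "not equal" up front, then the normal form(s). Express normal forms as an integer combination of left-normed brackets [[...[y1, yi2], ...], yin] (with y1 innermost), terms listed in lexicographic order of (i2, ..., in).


not equal; the first gives -[[[y1, y3], y4], y2] and the second [[[y1, y3], y4], y2]

The first expression reduces to -[[[y1, y3], y4], y2]
The second expression reduces to [[[y1, y3], y4], y2]
The normal forms differ: not equal.


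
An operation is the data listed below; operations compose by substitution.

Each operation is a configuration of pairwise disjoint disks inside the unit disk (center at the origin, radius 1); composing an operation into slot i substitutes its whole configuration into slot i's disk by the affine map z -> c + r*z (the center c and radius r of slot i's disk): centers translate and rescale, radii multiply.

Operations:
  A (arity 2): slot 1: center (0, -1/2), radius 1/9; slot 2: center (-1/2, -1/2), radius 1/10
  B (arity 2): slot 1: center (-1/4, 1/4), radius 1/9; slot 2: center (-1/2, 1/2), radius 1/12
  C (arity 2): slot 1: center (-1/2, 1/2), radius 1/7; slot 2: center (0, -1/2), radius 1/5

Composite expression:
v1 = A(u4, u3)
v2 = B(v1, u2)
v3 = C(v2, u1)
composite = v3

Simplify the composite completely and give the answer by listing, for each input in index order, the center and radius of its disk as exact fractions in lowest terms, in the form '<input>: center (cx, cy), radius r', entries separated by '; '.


u1: center (0, -1/2), radius 1/5; u2: center (-4/7, 4/7), radius 1/84; u3: center (-137/252, 19/36), radius 1/630; u4: center (-15/28, 19/36), radius 1/567


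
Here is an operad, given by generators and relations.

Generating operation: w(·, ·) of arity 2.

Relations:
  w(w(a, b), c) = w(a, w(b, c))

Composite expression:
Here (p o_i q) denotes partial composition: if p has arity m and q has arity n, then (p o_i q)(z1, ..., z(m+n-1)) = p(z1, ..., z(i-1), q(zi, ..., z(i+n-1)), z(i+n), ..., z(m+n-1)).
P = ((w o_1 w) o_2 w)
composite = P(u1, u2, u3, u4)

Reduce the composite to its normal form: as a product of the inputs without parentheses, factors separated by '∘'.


u1 ∘ u2 ∘ u3 ∘ u4


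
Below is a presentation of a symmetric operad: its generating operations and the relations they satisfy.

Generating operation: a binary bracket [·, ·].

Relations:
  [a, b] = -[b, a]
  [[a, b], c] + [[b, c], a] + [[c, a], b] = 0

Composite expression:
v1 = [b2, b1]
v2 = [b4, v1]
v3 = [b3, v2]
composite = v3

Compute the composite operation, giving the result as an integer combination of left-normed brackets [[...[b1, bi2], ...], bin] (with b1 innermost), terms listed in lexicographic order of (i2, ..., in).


Skip Jacobi rewriting: expand, keep b1-initial words, read off terms.
Composite bracket: [b3, [b4, [b2, b1]]]
Applying ab - ba throughout gives 8 signed words (2^3 = 8).
Coefficients come from the b1-initial words:
  sign of b1b2b4b3 is -1, so it contributes -[[[b1, b2], b4], b3]

-[[[b1, b2], b4], b3]


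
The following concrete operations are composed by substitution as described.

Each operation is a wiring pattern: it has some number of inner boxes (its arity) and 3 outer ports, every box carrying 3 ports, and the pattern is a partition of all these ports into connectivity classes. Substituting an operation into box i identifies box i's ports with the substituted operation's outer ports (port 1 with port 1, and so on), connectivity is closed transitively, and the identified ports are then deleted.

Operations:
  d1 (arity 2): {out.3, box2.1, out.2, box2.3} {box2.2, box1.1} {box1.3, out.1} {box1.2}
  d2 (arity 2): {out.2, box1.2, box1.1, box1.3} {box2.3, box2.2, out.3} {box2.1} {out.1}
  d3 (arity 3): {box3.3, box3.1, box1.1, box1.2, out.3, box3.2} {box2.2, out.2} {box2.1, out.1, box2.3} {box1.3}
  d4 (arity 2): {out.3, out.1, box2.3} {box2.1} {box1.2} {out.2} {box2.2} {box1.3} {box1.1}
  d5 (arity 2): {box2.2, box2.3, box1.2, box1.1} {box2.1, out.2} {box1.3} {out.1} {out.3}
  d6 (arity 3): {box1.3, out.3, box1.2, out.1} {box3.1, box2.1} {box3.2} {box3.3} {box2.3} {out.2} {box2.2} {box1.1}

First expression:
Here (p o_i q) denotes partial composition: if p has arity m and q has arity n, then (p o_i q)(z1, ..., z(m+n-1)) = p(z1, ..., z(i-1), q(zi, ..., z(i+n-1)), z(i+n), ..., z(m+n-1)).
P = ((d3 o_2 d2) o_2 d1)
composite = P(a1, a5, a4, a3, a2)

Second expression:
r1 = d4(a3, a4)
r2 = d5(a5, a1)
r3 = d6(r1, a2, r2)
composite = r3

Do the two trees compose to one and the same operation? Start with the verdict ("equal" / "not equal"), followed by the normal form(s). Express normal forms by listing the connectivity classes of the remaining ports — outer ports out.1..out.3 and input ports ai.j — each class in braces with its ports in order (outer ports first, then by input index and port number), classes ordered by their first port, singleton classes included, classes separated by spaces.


In normal form, the first expression is {out.1, a3.2, a3.3} {out.2, a4.1, a4.3, a5.3} {out.3, a1.1, a1.2, a2.1, a2.2, a2.3} {a1.3} {a3.1} {a4.2, a5.1} {a5.2}
In normal form, the second expression is {out.1, out.3, a4.3} {out.2} {a1.1} {a1.2, a1.3, a5.1, a5.2} {a2.1} {a2.2} {a2.3} {a3.1} {a3.2} {a3.3} {a4.1} {a4.2} {a5.3}
The forms do not match — not equal.

not equal: they reduce to {out.1, a3.2, a3.3} {out.2, a4.1, a4.3, a5.3} {out.3, a1.1, a1.2, a2.1, a2.2, a2.3} {a1.3} {a3.1} {a4.2, a5.1} {a5.2} and {out.1, out.3, a4.3} {out.2} {a1.1} {a1.2, a1.3, a5.1, a5.2} {a2.1} {a2.2} {a2.3} {a3.1} {a3.2} {a3.3} {a4.1} {a4.2} {a5.3}


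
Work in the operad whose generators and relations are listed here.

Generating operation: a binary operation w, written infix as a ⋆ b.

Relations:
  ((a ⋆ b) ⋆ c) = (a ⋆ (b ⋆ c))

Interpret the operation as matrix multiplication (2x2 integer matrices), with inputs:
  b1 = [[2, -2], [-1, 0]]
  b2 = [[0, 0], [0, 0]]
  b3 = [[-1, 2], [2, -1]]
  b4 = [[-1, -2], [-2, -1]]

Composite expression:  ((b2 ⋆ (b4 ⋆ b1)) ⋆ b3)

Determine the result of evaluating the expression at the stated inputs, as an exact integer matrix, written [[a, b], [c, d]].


(b4 ⋆ b1) = [[0, 2], [-3, 4]]
(b2 ⋆ (b4 ⋆ b1)) = [[0, 0], [0, 0]]
((b2 ⋆ (b4 ⋆ b1)) ⋆ b3) = [[0, 0], [0, 0]]

[[0, 0], [0, 0]]


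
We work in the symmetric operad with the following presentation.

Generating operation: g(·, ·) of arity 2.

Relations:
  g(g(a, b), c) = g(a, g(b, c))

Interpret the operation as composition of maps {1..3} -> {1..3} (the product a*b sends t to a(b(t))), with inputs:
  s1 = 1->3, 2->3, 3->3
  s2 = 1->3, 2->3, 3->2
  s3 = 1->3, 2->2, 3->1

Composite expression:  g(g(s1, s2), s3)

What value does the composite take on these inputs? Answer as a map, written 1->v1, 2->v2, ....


g(s1, s2) = 1->3, 2->3, 3->3
g(g(s1, s2), s3) = 1->3, 2->3, 3->3

1->3, 2->3, 3->3


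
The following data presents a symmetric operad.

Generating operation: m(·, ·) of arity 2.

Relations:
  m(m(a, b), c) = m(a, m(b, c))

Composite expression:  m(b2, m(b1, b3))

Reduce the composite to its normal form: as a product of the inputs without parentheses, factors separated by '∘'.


Every regrouping of m is equal, so read the b-inputs in written order.
m(b1, b3) collapses to b1 ∘ b3
m(b2, m(b1, b3)) collapses to b2 ∘ b1 ∘ b3

b2 ∘ b1 ∘ b3


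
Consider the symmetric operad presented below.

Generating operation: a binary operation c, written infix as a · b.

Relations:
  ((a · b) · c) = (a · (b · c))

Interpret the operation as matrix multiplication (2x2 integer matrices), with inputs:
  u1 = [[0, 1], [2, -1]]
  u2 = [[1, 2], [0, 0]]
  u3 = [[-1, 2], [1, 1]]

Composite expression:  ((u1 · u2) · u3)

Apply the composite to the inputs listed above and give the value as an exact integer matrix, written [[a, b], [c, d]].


[[0, 0], [2, 8]]

(u1 · u2) = [[0, 0], [2, 4]]
((u1 · u2) · u3) = [[0, 0], [2, 8]]


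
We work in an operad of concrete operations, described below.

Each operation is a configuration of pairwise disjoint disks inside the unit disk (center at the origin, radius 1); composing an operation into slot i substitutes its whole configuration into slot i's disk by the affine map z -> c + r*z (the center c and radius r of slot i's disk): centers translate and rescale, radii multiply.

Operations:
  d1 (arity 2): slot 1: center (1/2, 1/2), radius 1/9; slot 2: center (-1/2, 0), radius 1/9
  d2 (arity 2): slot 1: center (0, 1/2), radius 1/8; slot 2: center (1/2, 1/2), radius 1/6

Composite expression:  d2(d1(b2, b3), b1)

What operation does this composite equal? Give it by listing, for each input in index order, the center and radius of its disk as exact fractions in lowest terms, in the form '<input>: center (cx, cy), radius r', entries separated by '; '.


Below d2, radii multiply path by path; the b-disk centers shift.
for b2, the 2-step affine chain lands on center (1/16, 9/16), radius 1/72
for b3, the 2-step affine chain lands on center (-1/16, 1/2), radius 1/72
for b1, the 1-step affine chain lands on center (1/2, 1/2), radius 1/6

b1: center (1/2, 1/2), radius 1/6; b2: center (1/16, 9/16), radius 1/72; b3: center (-1/16, 1/2), radius 1/72


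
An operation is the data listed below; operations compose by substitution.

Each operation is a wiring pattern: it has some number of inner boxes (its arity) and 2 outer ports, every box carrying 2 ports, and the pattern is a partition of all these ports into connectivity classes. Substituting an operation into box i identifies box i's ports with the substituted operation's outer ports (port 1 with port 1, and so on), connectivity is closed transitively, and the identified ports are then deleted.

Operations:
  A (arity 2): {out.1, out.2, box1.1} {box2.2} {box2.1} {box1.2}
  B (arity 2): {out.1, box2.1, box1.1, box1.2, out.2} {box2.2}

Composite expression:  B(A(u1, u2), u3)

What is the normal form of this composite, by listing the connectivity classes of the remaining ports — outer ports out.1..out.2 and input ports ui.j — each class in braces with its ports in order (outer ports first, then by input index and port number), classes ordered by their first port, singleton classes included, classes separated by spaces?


Substituting into B glues patterns; closure does the rest.
after A, the pattern on (u1, u2) reads {out.1, out.2, u1.1} {u1.2} {u2.1} {u2.2} (out.j = its outer ports)
after B, the pattern on (u1, u2, u3) reads {out.1, out.2, u1.1, u3.1} {u1.2} {u2.1} {u2.2} {u3.2} (out.j = its outer ports)

{out.1, out.2, u1.1, u3.1} {u1.2} {u2.1} {u2.2} {u3.2}


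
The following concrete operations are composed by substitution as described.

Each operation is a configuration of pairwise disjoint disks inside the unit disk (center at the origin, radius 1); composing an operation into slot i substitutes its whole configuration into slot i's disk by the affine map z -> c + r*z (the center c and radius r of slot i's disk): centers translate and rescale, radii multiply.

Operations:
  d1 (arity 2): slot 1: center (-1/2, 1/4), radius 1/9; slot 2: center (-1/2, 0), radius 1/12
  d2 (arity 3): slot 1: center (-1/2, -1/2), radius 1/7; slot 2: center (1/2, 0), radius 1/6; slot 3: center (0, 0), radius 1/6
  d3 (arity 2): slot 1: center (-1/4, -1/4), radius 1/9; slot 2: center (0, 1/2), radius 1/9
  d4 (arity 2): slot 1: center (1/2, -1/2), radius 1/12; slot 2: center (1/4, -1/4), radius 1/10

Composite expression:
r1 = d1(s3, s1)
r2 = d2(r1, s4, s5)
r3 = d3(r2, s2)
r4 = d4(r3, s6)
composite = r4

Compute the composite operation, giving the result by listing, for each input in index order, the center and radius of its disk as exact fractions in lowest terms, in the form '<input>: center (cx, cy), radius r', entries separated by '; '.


s1: center (1433/3024, -227/432), radius 1/9072; s2: center (1/2, -11/24), radius 1/108; s3: center (1433/3024, -397/756), radius 1/6804; s4: center (209/432, -25/48), radius 1/648; s5: center (23/48, -25/48), radius 1/648; s6: center (1/4, -1/4), radius 1/10

Only the slot chain above each s matters under d4; compose those maps.
tracing s3 down its 4-map path: center (1433/3024, -397/756), radius 1/6804
tracing s1 down its 4-map path: center (1433/3024, -227/432), radius 1/9072
tracing s4 down its 3-map path: center (209/432, -25/48), radius 1/648
tracing s5 down its 3-map path: center (23/48, -25/48), radius 1/648
tracing s2 down its 2-map path: center (1/2, -11/24), radius 1/108
tracing s6 down its 1-map path: center (1/4, -1/4), radius 1/10


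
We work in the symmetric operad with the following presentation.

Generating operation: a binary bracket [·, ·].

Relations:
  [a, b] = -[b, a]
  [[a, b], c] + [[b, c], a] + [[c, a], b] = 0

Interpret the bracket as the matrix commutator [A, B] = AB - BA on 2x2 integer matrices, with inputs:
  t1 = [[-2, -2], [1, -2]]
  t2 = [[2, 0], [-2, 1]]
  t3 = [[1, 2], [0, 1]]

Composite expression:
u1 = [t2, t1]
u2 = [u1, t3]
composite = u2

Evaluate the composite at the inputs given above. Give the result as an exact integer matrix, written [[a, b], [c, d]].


[[2, -16], [0, -2]]

[t2, t1] = [[-4, -2], [-1, 4]]
[[t2, t1], t3] = [[2, -16], [0, -2]]


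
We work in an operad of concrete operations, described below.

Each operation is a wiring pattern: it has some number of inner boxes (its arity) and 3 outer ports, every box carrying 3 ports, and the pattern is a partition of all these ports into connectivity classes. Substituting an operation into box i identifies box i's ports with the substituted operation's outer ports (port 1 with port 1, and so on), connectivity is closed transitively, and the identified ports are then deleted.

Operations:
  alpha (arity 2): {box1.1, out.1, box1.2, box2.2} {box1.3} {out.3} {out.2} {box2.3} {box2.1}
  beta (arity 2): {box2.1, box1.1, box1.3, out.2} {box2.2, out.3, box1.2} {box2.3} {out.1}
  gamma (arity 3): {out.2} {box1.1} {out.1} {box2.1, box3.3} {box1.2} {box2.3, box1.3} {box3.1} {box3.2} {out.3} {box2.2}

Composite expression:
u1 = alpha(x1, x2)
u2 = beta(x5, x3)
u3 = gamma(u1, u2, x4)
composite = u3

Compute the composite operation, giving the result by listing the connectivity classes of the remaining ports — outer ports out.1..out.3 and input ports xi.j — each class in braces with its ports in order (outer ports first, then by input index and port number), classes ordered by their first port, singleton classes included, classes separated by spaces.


{out.1} {out.2} {out.3} {x1.1, x1.2, x2.2} {x1.3} {x2.1} {x2.3} {x3.1, x5.1, x5.3} {x3.2, x5.2} {x3.3} {x4.1} {x4.2} {x4.3}


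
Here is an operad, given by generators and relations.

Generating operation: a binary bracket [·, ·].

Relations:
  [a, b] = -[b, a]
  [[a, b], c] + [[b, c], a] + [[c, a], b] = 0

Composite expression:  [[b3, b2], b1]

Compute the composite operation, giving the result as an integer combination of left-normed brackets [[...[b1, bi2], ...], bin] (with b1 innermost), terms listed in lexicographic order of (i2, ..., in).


[[b1, b2], b3] - [[b1, b3], b2]


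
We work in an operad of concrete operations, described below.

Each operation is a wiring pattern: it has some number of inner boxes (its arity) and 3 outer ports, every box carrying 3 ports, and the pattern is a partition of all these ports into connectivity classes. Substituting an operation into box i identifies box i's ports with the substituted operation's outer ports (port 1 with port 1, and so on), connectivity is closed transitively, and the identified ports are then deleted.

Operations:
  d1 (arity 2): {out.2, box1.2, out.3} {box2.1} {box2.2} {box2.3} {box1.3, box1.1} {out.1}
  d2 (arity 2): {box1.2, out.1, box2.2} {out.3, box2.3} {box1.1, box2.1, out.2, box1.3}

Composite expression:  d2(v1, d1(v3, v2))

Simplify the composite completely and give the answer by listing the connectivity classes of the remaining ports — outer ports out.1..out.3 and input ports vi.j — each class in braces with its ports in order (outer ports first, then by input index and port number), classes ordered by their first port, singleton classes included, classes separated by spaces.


Treat the ports identified at d2 as solder joints: merge, then drop.
the subtree at d1 composes to {out.1} {out.2, out.3, v3.2} {v2.1} {v2.2} {v2.3} {v3.1, v3.3} on (v3, v2); out.j = own outer ports
the subtree at d2 composes to {out.1, out.3, v1.2, v3.2} {out.2, v1.1, v1.3} {v2.1} {v2.2} {v2.3} {v3.1, v3.3} on (v1, v3, v2); out.j = own outer ports

{out.1, out.3, v1.2, v3.2} {out.2, v1.1, v1.3} {v2.1} {v2.2} {v2.3} {v3.1, v3.3}


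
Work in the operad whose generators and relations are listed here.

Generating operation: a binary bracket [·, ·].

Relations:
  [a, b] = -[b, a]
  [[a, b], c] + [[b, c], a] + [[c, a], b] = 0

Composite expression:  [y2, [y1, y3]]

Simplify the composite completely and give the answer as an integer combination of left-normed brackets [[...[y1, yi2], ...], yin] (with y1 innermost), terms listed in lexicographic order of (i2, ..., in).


-[[y1, y3], y2]


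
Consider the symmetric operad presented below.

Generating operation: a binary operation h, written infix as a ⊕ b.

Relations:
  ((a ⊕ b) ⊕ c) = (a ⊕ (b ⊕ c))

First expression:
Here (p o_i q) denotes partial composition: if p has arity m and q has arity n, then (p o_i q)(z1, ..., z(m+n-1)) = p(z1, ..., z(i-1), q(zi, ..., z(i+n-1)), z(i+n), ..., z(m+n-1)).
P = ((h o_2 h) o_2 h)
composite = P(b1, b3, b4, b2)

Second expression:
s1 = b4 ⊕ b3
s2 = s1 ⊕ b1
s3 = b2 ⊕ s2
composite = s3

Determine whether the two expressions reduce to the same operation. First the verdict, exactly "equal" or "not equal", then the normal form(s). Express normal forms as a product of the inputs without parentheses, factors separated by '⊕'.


not equal; first: b1 ⊕ b3 ⊕ b4 ⊕ b2; second: b2 ⊕ b4 ⊕ b3 ⊕ b1

In normal form, the first expression is b1 ⊕ b3 ⊕ b4 ⊕ b2
In normal form, the second expression is b2 ⊕ b4 ⊕ b3 ⊕ b1
No match — not equal.


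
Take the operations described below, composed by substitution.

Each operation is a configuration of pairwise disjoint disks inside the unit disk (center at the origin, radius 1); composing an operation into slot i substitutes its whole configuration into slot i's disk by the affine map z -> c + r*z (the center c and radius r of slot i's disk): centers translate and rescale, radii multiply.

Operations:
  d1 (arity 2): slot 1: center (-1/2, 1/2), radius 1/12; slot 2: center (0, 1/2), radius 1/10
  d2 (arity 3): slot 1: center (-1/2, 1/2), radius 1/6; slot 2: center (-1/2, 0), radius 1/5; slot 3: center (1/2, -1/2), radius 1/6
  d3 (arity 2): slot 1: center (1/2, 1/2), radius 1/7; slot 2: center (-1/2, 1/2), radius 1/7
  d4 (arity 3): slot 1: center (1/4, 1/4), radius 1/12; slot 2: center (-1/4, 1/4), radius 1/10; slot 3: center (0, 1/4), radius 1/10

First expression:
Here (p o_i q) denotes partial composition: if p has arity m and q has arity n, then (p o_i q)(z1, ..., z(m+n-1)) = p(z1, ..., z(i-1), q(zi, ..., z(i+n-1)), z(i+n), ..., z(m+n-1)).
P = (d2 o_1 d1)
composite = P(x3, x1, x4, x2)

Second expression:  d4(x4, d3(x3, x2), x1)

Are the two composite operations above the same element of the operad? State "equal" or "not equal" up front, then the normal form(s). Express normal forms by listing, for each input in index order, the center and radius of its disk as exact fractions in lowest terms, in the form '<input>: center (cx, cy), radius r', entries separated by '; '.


not equal: they reduce to x1: center (-1/2, 7/12), radius 1/60; x2: center (1/2, -1/2), radius 1/6; x3: center (-7/12, 7/12), radius 1/72; x4: center (-1/2, 0), radius 1/5 and x1: center (0, 1/4), radius 1/10; x2: center (-3/10, 3/10), radius 1/70; x3: center (-1/5, 3/10), radius 1/70; x4: center (1/4, 1/4), radius 1/12


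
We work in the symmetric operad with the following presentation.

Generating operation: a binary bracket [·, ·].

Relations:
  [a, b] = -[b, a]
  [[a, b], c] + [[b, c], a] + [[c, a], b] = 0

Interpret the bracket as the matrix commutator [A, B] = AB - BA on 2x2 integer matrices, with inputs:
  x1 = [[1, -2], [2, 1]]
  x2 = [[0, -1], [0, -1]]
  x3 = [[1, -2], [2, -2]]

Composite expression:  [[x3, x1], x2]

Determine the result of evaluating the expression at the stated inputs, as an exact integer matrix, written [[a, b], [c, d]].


[x3, x1] = [[0, -6], [-6, 0]]
[[x3, x1], x2] = [[-6, 6], [-6, 6]]

[[-6, 6], [-6, 6]]


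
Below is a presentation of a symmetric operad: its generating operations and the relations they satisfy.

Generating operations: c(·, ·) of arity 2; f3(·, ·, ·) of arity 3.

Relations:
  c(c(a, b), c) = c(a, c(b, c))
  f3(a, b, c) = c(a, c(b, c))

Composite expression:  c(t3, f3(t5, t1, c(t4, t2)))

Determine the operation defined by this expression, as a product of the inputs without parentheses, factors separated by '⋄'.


t3 ⋄ t5 ⋄ t1 ⋄ t4 ⋄ t2

Key point: c is associative — brackets drop, the t-order remains.
c(t4, t2) unparenthesizes to t4 ⋄ t2
f3(t5, t1, c(t4, t2)) unparenthesizes to t5 ⋄ t1 ⋄ t4 ⋄ t2
c(t3, f3(t5, t1, c(t4, t2))) unparenthesizes to t3 ⋄ t5 ⋄ t1 ⋄ t4 ⋄ t2


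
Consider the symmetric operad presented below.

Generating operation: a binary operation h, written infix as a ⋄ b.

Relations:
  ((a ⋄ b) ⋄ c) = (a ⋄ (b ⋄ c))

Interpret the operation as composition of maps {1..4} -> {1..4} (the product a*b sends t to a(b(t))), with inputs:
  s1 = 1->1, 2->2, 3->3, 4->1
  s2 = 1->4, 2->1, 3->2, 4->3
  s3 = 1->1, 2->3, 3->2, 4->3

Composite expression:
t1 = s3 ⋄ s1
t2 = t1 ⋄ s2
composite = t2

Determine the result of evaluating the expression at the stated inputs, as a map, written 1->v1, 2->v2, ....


1->1, 2->1, 3->3, 4->2

(s3 ⋄ s1) = 1->1, 2->3, 3->2, 4->1
((s3 ⋄ s1) ⋄ s2) = 1->1, 2->1, 3->3, 4->2
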